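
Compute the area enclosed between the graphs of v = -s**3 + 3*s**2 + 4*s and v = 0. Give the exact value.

Set the curves equal: -s**3 + 3*s**2 + 4*s = 0, so -s**3 + 3*s**2 + 4*s = 0, which factors as -s*(s - 4)*(s + 1) = 0. The curves meet at s = -1, 0, 4.
On [-1, 0], v = 0 is on top; that piece has area ∫[-1,0] (-(-s**3 + 3*s**2 + 4*s)) ds = 3/4.
On [0, 4], v = -s**3 + 3*s**2 + 4*s is on top; that piece has area ∫[0,4] (-s**3 + 3*s**2 + 4*s) ds = 32.
Total enclosed area = 3/4 + 32 = 131/4.

131/4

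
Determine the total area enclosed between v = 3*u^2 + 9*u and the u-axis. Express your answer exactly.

27/2

The curve meets the u-axis where 3*u^2 + 9*u = 0, i.e. 3*u*(u + 3) = 0, at u = -3, 0.
On [-3, 0] the curve lies below the axis; ∫[-3,0] (3*u^2 + 9*u) du = -27/2, giving area 27/2.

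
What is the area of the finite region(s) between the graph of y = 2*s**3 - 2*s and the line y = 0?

1

The curve meets the s-axis where 2*s**3 - 2*s = 0, i.e. 2*s*(s - 1)*(s + 1) = 0, at s = -1, 0, 1.
On [-1, 0] the curve lies above the axis; ∫[-1,0] (2*s**3 - 2*s) ds = 1/2, giving area 1/2.
On [0, 1] the curve lies below the axis; ∫[0,1] (2*s**3 - 2*s) ds = -1/2, giving area 1/2.
Total area = 1/2 + 1/2 = 1.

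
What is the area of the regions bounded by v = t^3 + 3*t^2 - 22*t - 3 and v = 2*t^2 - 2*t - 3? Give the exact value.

Set the curves equal: t^3 + 3*t^2 - 22*t - 3 = 2*t^2 - 2*t - 3, so t^3 + t^2 - 20*t = 0, which factors as t*(t - 4)*(t + 5) = 0. The curves meet at t = -5, 0, 4.
On [-5, 0], v = t^3 + 3*t^2 - 22*t - 3 is on top; that piece has area ∫[-5,0] (t^3 + t^2 - 20*t) dt = 1625/12.
On [0, 4], v = 2*t^2 - 2*t - 3 is on top; that piece has area ∫[0,4] (-(t^3 + t^2 - 20*t)) dt = 224/3.
Total enclosed area = 1625/12 + 224/3 = 2521/12.

2521/12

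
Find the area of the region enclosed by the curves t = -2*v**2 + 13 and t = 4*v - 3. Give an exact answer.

72

Both boundary curves give t as a function of v, so integrate with respect to v. Setting them equal: -2*v**2 - 4*v + 16 = 0, i.e. -2*(v - 2)*(v + 4) = 0, so they meet at v = -4, 2.
For v in [-4, 2], t = -2*v**2 + 13 is on the right; area = ∫[-4,2] (-2*v**2 - 4*v + 16) dv = 72.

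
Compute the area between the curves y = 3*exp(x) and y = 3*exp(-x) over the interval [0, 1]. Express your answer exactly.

On [0, 1], (3*exp(x)) - (3*exp(-x)) = 3*exp(x) - 3*exp(-x) is ≥ 0 throughout, so the area is a single integral of |3*exp(x) - 3*exp(-x)|.
∫[0,1] (3*exp(x) - 3*exp(-x)) dx = -6 + 3*exp(-1) + 3*exp(1).

-6 + 3*exp(-1) + 3*exp(1)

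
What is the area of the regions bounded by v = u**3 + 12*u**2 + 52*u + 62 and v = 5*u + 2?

Set the curves equal: u**3 + 12*u**2 + 52*u + 62 = 5*u + 2, so u**3 + 12*u**2 + 47*u + 60 = 0, which factors as (u + 3)*(u + 4)*(u + 5) = 0. The curves meet at u = -5, -4, -3.
On [-5, -4], v = u**3 + 12*u**2 + 52*u + 62 is on top; that piece has area ∫[-5,-4] (u**3 + 12*u**2 + 47*u + 60) du = 1/4.
On [-4, -3], v = 5*u + 2 is on top; that piece has area ∫[-4,-3] (-(u**3 + 12*u**2 + 47*u + 60)) du = 1/4.
Total enclosed area = 1/4 + 1/4 = 1/2.

1/2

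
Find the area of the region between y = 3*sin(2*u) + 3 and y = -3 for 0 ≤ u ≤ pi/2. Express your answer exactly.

3 + 3*pi

On [0, pi/2], (3*sin(2*u) + 3) - (-3) = 3*sin(2*u) + 6 is ≥ 0 throughout, so the area is a single integral of |3*sin(2*u) + 6|.
∫[0,pi/2] (3*sin(2*u) + 6) du = 3 + 3*pi.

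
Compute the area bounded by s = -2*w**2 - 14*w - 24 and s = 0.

Both boundary curves give s as a function of w, so integrate with respect to w. Setting them equal: -2*w**2 - 14*w - 24 = 0, i.e. -2*(w + 3)*(w + 4) = 0, so they meet at w = -4, -3.
For w in [-4, -3], s = -2*w**2 - 14*w - 24 is on the right; area = ∫[-4,-3] (-2*w**2 - 14*w - 24) dw = 1/3.

1/3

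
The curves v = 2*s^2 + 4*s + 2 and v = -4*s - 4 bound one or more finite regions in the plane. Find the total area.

Set the curves equal: 2*s^2 + 4*s + 2 = -4*s - 4, so 2*s^2 + 8*s + 6 = 0, which factors as 2*(s + 1)*(s + 3) = 0. The curves meet at s = -3, -1.
On [-3, -1], v = -4*s - 4 is on top; that piece has area ∫[-3,-1] (-(2*s^2 + 8*s + 6)) ds = 8/3.

8/3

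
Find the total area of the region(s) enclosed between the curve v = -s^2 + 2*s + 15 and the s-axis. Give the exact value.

The curve meets the s-axis where -s^2 + 2*s + 15 = 0, i.e. -(s - 5)*(s + 3) = 0, at s = -3, 5.
On [-3, 5] the curve lies above the axis; ∫[-3,5] (-s^2 + 2*s + 15) ds = 256/3, giving area 256/3.

256/3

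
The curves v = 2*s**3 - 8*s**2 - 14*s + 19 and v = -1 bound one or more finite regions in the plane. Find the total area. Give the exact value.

Set the curves equal: 2*s**3 - 8*s**2 - 14*s + 19 = -1, so 2*s**3 - 8*s**2 - 14*s + 20 = 0, which factors as 2*(s - 5)*(s - 1)*(s + 2) = 0. The curves meet at s = -2, 1, 5.
On [-2, 1], v = 2*s**3 - 8*s**2 - 14*s + 19 is on top; that piece has area ∫[-2,1] (2*s**3 - 8*s**2 - 14*s + 20) ds = 99/2.
On [1, 5], v = -1 is on top; that piece has area ∫[1,5] (-(2*s**3 - 8*s**2 - 14*s + 20)) ds = 320/3.
Total enclosed area = 99/2 + 320/3 = 937/6.

937/6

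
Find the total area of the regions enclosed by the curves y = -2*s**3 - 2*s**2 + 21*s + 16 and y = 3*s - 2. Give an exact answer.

296/3

Set the curves equal: -2*s**3 - 2*s**2 + 21*s + 16 = 3*s - 2, so -2*s**3 - 2*s**2 + 18*s + 18 = 0, which factors as -2*(s - 3)*(s + 1)*(s + 3) = 0. The curves meet at s = -3, -1, 3.
On [-3, -1], y = 3*s - 2 is on top; that piece has area ∫[-3,-1] (-(-2*s**3 - 2*s**2 + 18*s + 18)) ds = 40/3.
On [-1, 3], y = -2*s**3 - 2*s**2 + 21*s + 16 is on top; that piece has area ∫[-1,3] (-2*s**3 - 2*s**2 + 18*s + 18) ds = 256/3.
Total enclosed area = 40/3 + 256/3 = 296/3.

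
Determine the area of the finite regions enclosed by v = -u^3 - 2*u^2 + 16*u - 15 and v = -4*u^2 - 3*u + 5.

2521/12

Set the curves equal: -u^3 - 2*u^2 + 16*u - 15 = -4*u^2 - 3*u + 5, so -u^3 + 2*u^2 + 19*u - 20 = 0, which factors as -(u - 5)*(u - 1)*(u + 4) = 0. The curves meet at u = -4, 1, 5.
On [-4, 1], v = -4*u^2 - 3*u + 5 is on top; that piece has area ∫[-4,1] (-(-u^3 + 2*u^2 + 19*u - 20)) du = 1625/12.
On [1, 5], v = -u^3 - 2*u^2 + 16*u - 15 is on top; that piece has area ∫[1,5] (-u^3 + 2*u^2 + 19*u - 20) du = 224/3.
Total enclosed area = 1625/12 + 224/3 = 2521/12.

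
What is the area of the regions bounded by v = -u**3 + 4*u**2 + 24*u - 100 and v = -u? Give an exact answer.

Set the curves equal: -u**3 + 4*u**2 + 24*u - 100 = -u, so -u**3 + 4*u**2 + 25*u - 100 = 0, which factors as -(u - 5)*(u - 4)*(u + 5) = 0. The curves meet at u = -5, 4, 5.
On [-5, 4], v = -u is on top; that piece has area ∫[-5,4] (-(-u**3 + 4*u**2 + 25*u - 100)) du = 2673/4.
On [4, 5], v = -u**3 + 4*u**2 + 24*u - 100 is on top; that piece has area ∫[4,5] (-u**3 + 4*u**2 + 25*u - 100) du = 19/12.
Total enclosed area = 2673/4 + 19/12 = 4019/6.

4019/6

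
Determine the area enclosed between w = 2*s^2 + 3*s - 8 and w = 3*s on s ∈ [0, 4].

The difference (2*s^2 + 3*s - 8) - (3*s) = 2*s^2 - 8 changes sign at s = 2 inside [0, 4], so split the integral there.
∫[0,2] (2*s^2 - 8) ds = -32/3; the area of that piece is 32/3.
∫[2,4] (2*s^2 - 8) ds = 64/3.
Total area = 32/3 + 64/3 = 32.

32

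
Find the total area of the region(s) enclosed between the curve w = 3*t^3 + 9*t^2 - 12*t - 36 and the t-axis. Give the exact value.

The curve meets the t-axis where 3*t^3 + 9*t^2 - 12*t - 36 = 0, i.e. 3*(t - 2)*(t + 2)*(t + 3) = 0, at t = -3, -2, 2.
On [-3, -2] the curve lies above the axis; ∫[-3,-2] (3*t^3 + 9*t^2 - 12*t - 36) dt = 9/4, giving area 9/4.
On [-2, 2] the curve lies below the axis; ∫[-2,2] (3*t^3 + 9*t^2 - 12*t - 36) dt = -96, giving area 96.
Total area = 9/4 + 96 = 393/4.

393/4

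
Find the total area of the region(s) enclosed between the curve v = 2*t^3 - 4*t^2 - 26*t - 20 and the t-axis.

1741/6

The curve meets the t-axis where 2*t^3 - 4*t^2 - 26*t - 20 = 0, i.e. 2*(t - 5)*(t + 1)*(t + 2) = 0, at t = -2, -1, 5.
On [-2, -1] the curve lies above the axis; ∫[-2,-1] (2*t^3 - 4*t^2 - 26*t - 20) dt = 13/6, giving area 13/6.
On [-1, 5] the curve lies below the axis; ∫[-1,5] (2*t^3 - 4*t^2 - 26*t - 20) dt = -288, giving area 288.
Total area = 13/6 + 288 = 1741/6.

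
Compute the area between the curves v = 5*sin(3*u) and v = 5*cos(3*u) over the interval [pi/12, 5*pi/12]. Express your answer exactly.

10*sqrt(2)/3

On [pi/12, 5*pi/12], (5*sin(3*u)) - (5*cos(3*u)) = 5*sin(3*u) - 5*cos(3*u) is ≥ 0 throughout, so the area is a single integral of |5*sin(3*u) - 5*cos(3*u)|.
∫[pi/12,5*pi/12] (5*sin(3*u) - 5*cos(3*u)) du = 10*sqrt(2)/3.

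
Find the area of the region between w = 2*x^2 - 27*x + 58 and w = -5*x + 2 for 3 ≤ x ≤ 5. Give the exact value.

The difference (2*x^2 - 27*x + 58) - (-5*x + 2) = 2*x^2 - 22*x + 56 changes sign at x = 4 inside [3, 5], so split the integral there.
∫[3,4] (2*x^2 - 22*x + 56) dx = 11/3.
∫[4,5] (2*x^2 - 22*x + 56) dx = -7/3; the area of that piece is 7/3.
Total area = 11/3 + 7/3 = 6.

6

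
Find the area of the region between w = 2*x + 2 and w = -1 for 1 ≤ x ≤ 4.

24

On [1, 4], (2*x + 2) - (-1) = 2*x + 3 is ≥ 0 throughout, so the area is a single integral of |2*x + 3|.
∫[1,4] (2*x + 3) dx = 24.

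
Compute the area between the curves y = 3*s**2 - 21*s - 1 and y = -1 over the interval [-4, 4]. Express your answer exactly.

336

The difference (3*s**2 - 21*s - 1) - (-1) = 3*s**2 - 21*s changes sign at s = 0 inside [-4, 4], so split the integral there.
∫[-4,0] (3*s**2 - 21*s) ds = 232.
∫[0,4] (3*s**2 - 21*s) ds = -104; the area of that piece is 104.
Total area = 232 + 104 = 336.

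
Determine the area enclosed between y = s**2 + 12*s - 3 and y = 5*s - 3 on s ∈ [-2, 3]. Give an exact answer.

311/6

The difference (s**2 + 12*s - 3) - (5*s - 3) = s**2 + 7*s changes sign at s = 0 inside [-2, 3], so split the integral there.
∫[-2,0] (s**2 + 7*s) ds = -34/3; the area of that piece is 34/3.
∫[0,3] (s**2 + 7*s) ds = 81/2.
Total area = 34/3 + 81/2 = 311/6.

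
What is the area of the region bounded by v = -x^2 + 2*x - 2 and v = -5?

32/3

Set the curves equal: -x^2 + 2*x - 2 = -5, so -x^2 + 2*x + 3 = 0, which factors as -(x - 3)*(x + 1) = 0. The curves meet at x = -1, 3.
On [-1, 3], v = -x^2 + 2*x - 2 is on top; that piece has area ∫[-1,3] (-x^2 + 2*x + 3) dx = 32/3.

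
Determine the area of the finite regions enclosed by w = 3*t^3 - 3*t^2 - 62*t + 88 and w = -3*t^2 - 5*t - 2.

Set the curves equal: 3*t^3 - 3*t^2 - 62*t + 88 = -3*t^2 - 5*t - 2, so 3*t^3 - 57*t + 90 = 0, which factors as 3*(t - 3)*(t - 2)*(t + 5) = 0. The curves meet at t = -5, 2, 3.
On [-5, 2], w = 3*t^3 - 3*t^2 - 62*t + 88 is on top; that piece has area ∫[-5,2] (3*t^3 - 57*t + 90) dt = 3087/4.
On [2, 3], w = -3*t^2 - 5*t - 2 is on top; that piece has area ∫[2,3] (-(3*t^3 - 57*t + 90)) dt = 15/4.
Total enclosed area = 3087/4 + 15/4 = 1551/2.

1551/2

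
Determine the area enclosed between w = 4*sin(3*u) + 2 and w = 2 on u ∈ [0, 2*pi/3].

16/3

The difference (4*sin(3*u) + 2) - (2) = 4*sin(3*u) changes sign at u = pi/3 inside [0, 2*pi/3], so split the integral there.
∫[0,pi/3] (4*sin(3*u)) du = 8/3.
∫[pi/3,2*pi/3] (4*sin(3*u)) du = -8/3; the area of that piece is 8/3.
Total area = 8/3 + 8/3 = 16/3.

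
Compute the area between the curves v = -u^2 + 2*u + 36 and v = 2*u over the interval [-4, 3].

On [-4, 3], (-u^2 + 2*u + 36) - (2*u) = -u^2 + 36 is ≥ 0 throughout, so the area is a single integral of |-u^2 + 36|.
∫[-4,3] (-u^2 + 36) du = 665/3.

665/3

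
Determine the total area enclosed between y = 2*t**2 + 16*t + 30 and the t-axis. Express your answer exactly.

8/3

The curve meets the t-axis where 2*t**2 + 16*t + 30 = 0, i.e. 2*(t + 3)*(t + 5) = 0, at t = -5, -3.
On [-5, -3] the curve lies below the axis; ∫[-5,-3] (2*t**2 + 16*t + 30) dt = -8/3, giving area 8/3.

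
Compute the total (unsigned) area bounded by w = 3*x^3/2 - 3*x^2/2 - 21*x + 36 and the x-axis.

The curve meets the x-axis where 3*x^3/2 - 3*x^2/2 - 21*x + 36 = 0, i.e. 3*(x - 3)*(x - 2)*(x + 4)/2 = 0, at x = -4, 2, 3.
On [-4, 2] the curve lies above the axis; ∫[-4,2] (3*x^3/2 - 3*x^2/2 - 21*x + 36) dx = 216, giving area 216.
On [2, 3] the curve lies below the axis; ∫[2,3] (3*x^3/2 - 3*x^2/2 - 21*x + 36) dx = -13/8, giving area 13/8.
Total area = 216 + 13/8 = 1741/8.

1741/8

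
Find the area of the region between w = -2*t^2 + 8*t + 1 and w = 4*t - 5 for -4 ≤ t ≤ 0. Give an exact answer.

172/3

The difference (-2*t^2 + 8*t + 1) - (4*t - 5) = -2*t^2 + 4*t + 6 changes sign at t = -1 inside [-4, 0], so split the integral there.
∫[-4,-1] (-2*t^2 + 4*t + 6) dt = -54; the area of that piece is 54.
∫[-1,0] (-2*t^2 + 4*t + 6) dt = 10/3.
Total area = 54 + 10/3 = 172/3.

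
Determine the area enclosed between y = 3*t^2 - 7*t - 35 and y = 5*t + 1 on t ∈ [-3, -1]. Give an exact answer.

24

The difference (3*t^2 - 7*t - 35) - (5*t + 1) = 3*t^2 - 12*t - 36 changes sign at t = -2 inside [-3, -1], so split the integral there.
∫[-3,-2] (3*t^2 - 12*t - 36) dt = 13.
∫[-2,-1] (3*t^2 - 12*t - 36) dt = -11; the area of that piece is 11.
Total area = 13 + 11 = 24.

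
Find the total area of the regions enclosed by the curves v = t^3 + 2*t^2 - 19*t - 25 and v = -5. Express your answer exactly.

Set the curves equal: t^3 + 2*t^2 - 19*t - 25 = -5, so t^3 + 2*t^2 - 19*t - 20 = 0, which factors as (t - 4)*(t + 1)*(t + 5) = 0. The curves meet at t = -5, -1, 4.
On [-5, -1], v = t^3 + 2*t^2 - 19*t - 25 is on top; that piece has area ∫[-5,-1] (t^3 + 2*t^2 - 19*t - 20) dt = 224/3.
On [-1, 4], v = -5 is on top; that piece has area ∫[-1,4] (-(t^3 + 2*t^2 - 19*t - 20)) dt = 1625/12.
Total enclosed area = 224/3 + 1625/12 = 2521/12.

2521/12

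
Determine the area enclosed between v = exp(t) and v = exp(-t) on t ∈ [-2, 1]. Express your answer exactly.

The difference (exp(t)) - (exp(-t)) = exp(t) - exp(-t) changes sign at t = 0 inside [-2, 1], so split the integral there.
∫[-2,0] (exp(t) - exp(-t)) dt = -exp(2) - exp(-2) + 2; the area of that piece is -2 + exp(-2) + exp(2).
∫[0,1] (exp(t) - exp(-t)) dt = -2 + exp(-1) + exp(1).
Total area = (-2 + exp(-2) + exp(2)) + (-2 + exp(-1) + exp(1)) = -4 + exp(-2) + exp(-1) + exp(1) + exp(2).

-4 + exp(-2) + exp(-1) + exp(1) + exp(2)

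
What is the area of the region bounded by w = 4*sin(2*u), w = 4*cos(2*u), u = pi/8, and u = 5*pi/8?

4*sqrt(2)

On [pi/8, 5*pi/8], (4*sin(2*u)) - (4*cos(2*u)) = 4*sin(2*u) - 4*cos(2*u) is ≥ 0 throughout, so the area is a single integral of |4*sin(2*u) - 4*cos(2*u)|.
∫[pi/8,5*pi/8] (4*sin(2*u) - 4*cos(2*u)) du = 4*sqrt(2).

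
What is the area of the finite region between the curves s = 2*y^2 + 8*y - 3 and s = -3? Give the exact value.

Both boundary curves give s as a function of y, so integrate with respect to y. Setting them equal: 2*y^2 + 8*y = 0, i.e. 2*y*(y + 4) = 0, so they meet at y = -4, 0.
For y in [-4, 0], s = 2*y^2 + 8*y - 3 is on the left; area = ∫[-4,0] (-(2*y^2 + 8*y)) dy = 64/3.

64/3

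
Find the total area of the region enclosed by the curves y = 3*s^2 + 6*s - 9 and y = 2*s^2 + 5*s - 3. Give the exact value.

125/6

Set the curves equal: 3*s^2 + 6*s - 9 = 2*s^2 + 5*s - 3, so s^2 + s - 6 = 0, which factors as (s - 2)*(s + 3) = 0. The curves meet at s = -3, 2.
On [-3, 2], y = 2*s^2 + 5*s - 3 is on top; that piece has area ∫[-3,2] (-(s^2 + s - 6)) ds = 125/6.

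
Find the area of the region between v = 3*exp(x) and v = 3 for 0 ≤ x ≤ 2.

-9 + 3*exp(2)

On [0, 2], (3*exp(x)) - (3) = 3*exp(x) - 3 is ≥ 0 throughout, so the area is a single integral of |3*exp(x) - 3|.
∫[0,2] (3*exp(x) - 3) dx = -9 + 3*exp(2).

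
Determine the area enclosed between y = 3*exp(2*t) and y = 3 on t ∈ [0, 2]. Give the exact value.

On [0, 2], (3*exp(2*t)) - (3) = 3*exp(2*t) - 3 is ≥ 0 throughout, so the area is a single integral of |3*exp(2*t) - 3|.
∫[0,2] (3*exp(2*t) - 3) dt = -15/2 + 3*exp(4)/2.

-15/2 + 3*exp(4)/2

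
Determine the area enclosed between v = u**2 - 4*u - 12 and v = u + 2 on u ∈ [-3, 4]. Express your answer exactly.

569/6

The difference (u**2 - 4*u - 12) - (u + 2) = u**2 - 5*u - 14 changes sign at u = -2 inside [-3, 4], so split the integral there.
∫[-3,-2] (u**2 - 5*u - 14) du = 29/6.
∫[-2,4] (u**2 - 5*u - 14) du = -90; the area of that piece is 90.
Total area = 29/6 + 90 = 569/6.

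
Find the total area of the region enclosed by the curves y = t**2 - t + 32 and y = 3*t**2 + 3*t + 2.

Set the curves equal: t**2 - t + 32 = 3*t**2 + 3*t + 2, so -2*t**2 - 4*t + 30 = 0, which factors as -2*(t - 3)*(t + 5) = 0. The curves meet at t = -5, 3.
On [-5, 3], y = t**2 - t + 32 is on top; that piece has area ∫[-5,3] (-2*t**2 - 4*t + 30) dt = 512/3.

512/3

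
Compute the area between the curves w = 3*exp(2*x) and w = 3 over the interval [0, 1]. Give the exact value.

On [0, 1], (3*exp(2*x)) - (3) = 3*exp(2*x) - 3 is ≥ 0 throughout, so the area is a single integral of |3*exp(2*x) - 3|.
∫[0,1] (3*exp(2*x) - 3) dx = -9/2 + 3*exp(2)/2.

-9/2 + 3*exp(2)/2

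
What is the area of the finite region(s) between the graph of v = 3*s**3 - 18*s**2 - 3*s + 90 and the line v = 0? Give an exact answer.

The curve meets the s-axis where 3*s**3 - 18*s**2 - 3*s + 90 = 0, i.e. 3*(s - 5)*(s - 3)*(s + 2) = 0, at s = -2, 3, 5.
On [-2, 3] the curve lies above the axis; ∫[-2,3] (3*s**3 - 18*s**2 - 3*s + 90) ds = 1125/4, giving area 1125/4.
On [3, 5] the curve lies below the axis; ∫[3,5] (3*s**3 - 18*s**2 - 3*s + 90) ds = -24, giving area 24.
Total area = 1125/4 + 24 = 1221/4.

1221/4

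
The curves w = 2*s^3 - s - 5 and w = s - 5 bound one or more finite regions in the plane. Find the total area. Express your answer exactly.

Set the curves equal: 2*s^3 - s - 5 = s - 5, so 2*s^3 - 2*s = 0, which factors as 2*s*(s - 1)*(s + 1) = 0. The curves meet at s = -1, 0, 1.
On [-1, 0], w = 2*s^3 - s - 5 is on top; that piece has area ∫[-1,0] (2*s^3 - 2*s) ds = 1/2.
On [0, 1], w = s - 5 is on top; that piece has area ∫[0,1] (-(2*s^3 - 2*s)) ds = 1/2.
Total enclosed area = 1/2 + 1/2 = 1.

1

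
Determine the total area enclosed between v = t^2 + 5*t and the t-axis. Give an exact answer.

125/6

The curve meets the t-axis where t^2 + 5*t = 0, i.e. t*(t + 5) = 0, at t = -5, 0.
On [-5, 0] the curve lies below the axis; ∫[-5,0] (t^2 + 5*t) dt = -125/6, giving area 125/6.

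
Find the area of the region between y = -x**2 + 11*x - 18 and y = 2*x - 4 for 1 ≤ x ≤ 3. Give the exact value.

5

The difference (-x**2 + 11*x - 18) - (2*x - 4) = -x**2 + 9*x - 14 changes sign at x = 2 inside [1, 3], so split the integral there.
∫[1,2] (-x**2 + 9*x - 14) dx = -17/6; the area of that piece is 17/6.
∫[2,3] (-x**2 + 9*x - 14) dx = 13/6.
Total area = 17/6 + 13/6 = 5.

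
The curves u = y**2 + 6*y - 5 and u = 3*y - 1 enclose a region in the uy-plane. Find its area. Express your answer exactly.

Both boundary curves give u as a function of y, so integrate with respect to y. Setting them equal: y**2 + 3*y - 4 = 0, i.e. (y - 1)*(y + 4) = 0, so they meet at y = -4, 1.
For y in [-4, 1], u = y**2 + 6*y - 5 is on the left; area = ∫[-4,1] (-(y**2 + 3*y - 4)) dy = 125/6.

125/6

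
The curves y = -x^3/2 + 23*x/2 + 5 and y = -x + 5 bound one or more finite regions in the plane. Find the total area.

Set the curves equal: -x^3/2 + 23*x/2 + 5 = -x + 5, so -x^3/2 + 25*x/2 = 0, which factors as -x*(x - 5)*(x + 5)/2 = 0. The curves meet at x = -5, 0, 5.
On [-5, 0], y = -x + 5 is on top; that piece has area ∫[-5,0] (-(-x^3/2 + 25*x/2)) dx = 625/8.
On [0, 5], y = -x^3/2 + 23*x/2 + 5 is on top; that piece has area ∫[0,5] (-x^3/2 + 25*x/2) dx = 625/8.
Total enclosed area = 625/8 + 625/8 = 625/4.

625/4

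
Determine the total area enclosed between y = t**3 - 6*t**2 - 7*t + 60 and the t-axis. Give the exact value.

517/2

The curve meets the t-axis where t**3 - 6*t**2 - 7*t + 60 = 0, i.e. (t - 5)*(t - 4)*(t + 3) = 0, at t = -3, 4, 5.
On [-3, 4] the curve lies above the axis; ∫[-3,4] (t**3 - 6*t**2 - 7*t + 60) dt = 1029/4, giving area 1029/4.
On [4, 5] the curve lies below the axis; ∫[4,5] (t**3 - 6*t**2 - 7*t + 60) dt = -5/4, giving area 5/4.
Total area = 1029/4 + 5/4 = 517/2.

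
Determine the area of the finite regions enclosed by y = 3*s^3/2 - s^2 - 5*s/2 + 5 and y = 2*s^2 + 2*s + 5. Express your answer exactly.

71/4

Set the curves equal: 3*s^3/2 - s^2 - 5*s/2 + 5 = 2*s^2 + 2*s + 5, so 3*s^3/2 - 3*s^2 - 9*s/2 = 0, which factors as 3*s*(s - 3)*(s + 1)/2 = 0. The curves meet at s = -1, 0, 3.
On [-1, 0], y = 3*s^3/2 - s^2 - 5*s/2 + 5 is on top; that piece has area ∫[-1,0] (3*s^3/2 - 3*s^2 - 9*s/2) ds = 7/8.
On [0, 3], y = 2*s^2 + 2*s + 5 is on top; that piece has area ∫[0,3] (-(3*s^3/2 - 3*s^2 - 9*s/2)) ds = 135/8.
Total enclosed area = 7/8 + 135/8 = 71/4.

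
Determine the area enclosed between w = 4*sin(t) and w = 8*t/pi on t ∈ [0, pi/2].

4 - pi

On [0, pi/2], (4*sin(t)) - (8*t/pi) = -8*t/pi + 4*sin(t) is ≥ 0 throughout, so the area is a single integral of |-8*t/pi + 4*sin(t)|.
∫[0,pi/2] (-8*t/pi + 4*sin(t)) dt = 4 - pi.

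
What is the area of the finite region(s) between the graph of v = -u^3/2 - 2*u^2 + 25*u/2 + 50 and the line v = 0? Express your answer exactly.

4019/12

The curve meets the u-axis where -u^3/2 - 2*u^2 + 25*u/2 + 50 = 0, i.e. -(u - 5)*(u + 4)*(u + 5)/2 = 0, at u = -5, -4, 5.
On [-5, -4] the curve lies below the axis; ∫[-5,-4] (-u^3/2 - 2*u^2 + 25*u/2 + 50) du = -19/24, giving area 19/24.
On [-4, 5] the curve lies above the axis; ∫[-4,5] (-u^3/2 - 2*u^2 + 25*u/2 + 50) du = 2673/8, giving area 2673/8.
Total area = 19/24 + 2673/8 = 4019/12.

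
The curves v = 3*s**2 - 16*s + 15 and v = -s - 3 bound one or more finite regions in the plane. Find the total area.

Set the curves equal: 3*s**2 - 16*s + 15 = -s - 3, so 3*s**2 - 15*s + 18 = 0, which factors as 3*(s - 3)*(s - 2) = 0. The curves meet at s = 2, 3.
On [2, 3], v = -s - 3 is on top; that piece has area ∫[2,3] (-(3*s**2 - 15*s + 18)) ds = 1/2.

1/2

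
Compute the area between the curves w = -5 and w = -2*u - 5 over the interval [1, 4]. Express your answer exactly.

On [1, 4], (-5) - (-2*u - 5) = 2*u is ≥ 0 throughout, so the area is a single integral of |2*u|.
∫[1,4] (2*u) du = 15.

15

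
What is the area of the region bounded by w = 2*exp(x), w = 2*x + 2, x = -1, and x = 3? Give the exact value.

On [-1, 3], (2*exp(x)) - (2*x + 2) = -2*x + 2*exp(x) - 2 is ≥ 0 throughout, so the area is a single integral of |-2*x + 2*exp(x) - 2|.
∫[-1,3] (-2*x + 2*exp(x) - 2) dx = -16 - 2*exp(-1) + 2*exp(3).

-16 - 2*exp(-1) + 2*exp(3)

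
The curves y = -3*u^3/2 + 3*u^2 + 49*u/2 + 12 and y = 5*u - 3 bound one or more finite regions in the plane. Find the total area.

Set the curves equal: -3*u^3/2 + 3*u^2 + 49*u/2 + 12 = 5*u - 3, so -3*u^3/2 + 3*u^2 + 39*u/2 + 15 = 0, which factors as -3*(u - 5)*(u + 1)*(u + 2)/2 = 0. The curves meet at u = -2, -1, 5.
On [-2, -1], y = 5*u - 3 is on top; that piece has area ∫[-2,-1] (-(-3*u^3/2 + 3*u^2 + 39*u/2 + 15)) du = 13/8.
On [-1, 5], y = -3*u^3/2 + 3*u^2 + 49*u/2 + 12 is on top; that piece has area ∫[-1,5] (-3*u^3/2 + 3*u^2 + 39*u/2 + 15) du = 216.
Total enclosed area = 13/8 + 216 = 1741/8.

1741/8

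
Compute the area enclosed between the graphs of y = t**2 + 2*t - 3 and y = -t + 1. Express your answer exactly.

125/6

Set the curves equal: t**2 + 2*t - 3 = -t + 1, so t**2 + 3*t - 4 = 0, which factors as (t - 1)*(t + 4) = 0. The curves meet at t = -4, 1.
On [-4, 1], y = -t + 1 is on top; that piece has area ∫[-4,1] (-(t**2 + 3*t - 4)) dt = 125/6.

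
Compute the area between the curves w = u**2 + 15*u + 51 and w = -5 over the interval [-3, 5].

On [-3, 5], (u**2 + 15*u + 51) - (-5) = u**2 + 15*u + 56 is ≥ 0 throughout, so the area is a single integral of |u**2 + 15*u + 56|.
∫[-3,5] (u**2 + 15*u + 56) du = 1856/3.

1856/3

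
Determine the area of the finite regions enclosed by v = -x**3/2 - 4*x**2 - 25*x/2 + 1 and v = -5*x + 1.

253/24

Set the curves equal: -x**3/2 - 4*x**2 - 25*x/2 + 1 = -5*x + 1, so -x**3/2 - 4*x**2 - 15*x/2 = 0, which factors as -x*(x + 3)*(x + 5)/2 = 0. The curves meet at x = -5, -3, 0.
On [-5, -3], v = -5*x + 1 is on top; that piece has area ∫[-5,-3] (-(-x**3/2 - 4*x**2 - 15*x/2)) dx = 8/3.
On [-3, 0], v = -x**3/2 - 4*x**2 - 25*x/2 + 1 is on top; that piece has area ∫[-3,0] (-x**3/2 - 4*x**2 - 15*x/2) dx = 63/8.
Total enclosed area = 8/3 + 63/8 = 253/24.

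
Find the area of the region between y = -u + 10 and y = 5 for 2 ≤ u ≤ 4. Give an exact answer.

4

On [2, 4], (-u + 10) - (5) = -u + 5 is ≥ 0 throughout, so the area is a single integral of |-u + 5|.
∫[2,4] (-u + 5) du = 4.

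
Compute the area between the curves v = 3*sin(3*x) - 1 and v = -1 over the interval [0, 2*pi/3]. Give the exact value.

4

The difference (3*sin(3*x) - 1) - (-1) = 3*sin(3*x) changes sign at x = pi/3 inside [0, 2*pi/3], so split the integral there.
∫[0,pi/3] (3*sin(3*x)) dx = 2.
∫[pi/3,2*pi/3] (3*sin(3*x)) dx = -2; the area of that piece is 2.
Total area = 2 + 2 = 4.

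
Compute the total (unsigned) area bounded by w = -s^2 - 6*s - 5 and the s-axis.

32/3

The curve meets the s-axis where -s^2 - 6*s - 5 = 0, i.e. -(s + 1)*(s + 5) = 0, at s = -5, -1.
On [-5, -1] the curve lies above the axis; ∫[-5,-1] (-s^2 - 6*s - 5) ds = 32/3, giving area 32/3.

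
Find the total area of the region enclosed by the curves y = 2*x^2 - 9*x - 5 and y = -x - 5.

Set the curves equal: 2*x^2 - 9*x - 5 = -x - 5, so 2*x^2 - 8*x = 0, which factors as 2*x*(x - 4) = 0. The curves meet at x = 0, 4.
On [0, 4], y = -x - 5 is on top; that piece has area ∫[0,4] (-(2*x^2 - 8*x)) dx = 64/3.

64/3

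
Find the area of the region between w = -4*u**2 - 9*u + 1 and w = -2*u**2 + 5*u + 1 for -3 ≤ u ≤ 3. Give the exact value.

126

The difference (-4*u**2 - 9*u + 1) - (-2*u**2 + 5*u + 1) = -2*u**2 - 14*u changes sign at u = 0 inside [-3, 3], so split the integral there.
∫[-3,0] (-2*u**2 - 14*u) du = 45.
∫[0,3] (-2*u**2 - 14*u) du = -81; the area of that piece is 81.
Total area = 45 + 81 = 126.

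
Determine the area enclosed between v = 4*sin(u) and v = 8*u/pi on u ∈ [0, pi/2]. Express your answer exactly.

On [0, pi/2], (4*sin(u)) - (8*u/pi) = -8*u/pi + 4*sin(u) is ≥ 0 throughout, so the area is a single integral of |-8*u/pi + 4*sin(u)|.
∫[0,pi/2] (-8*u/pi + 4*sin(u)) du = 4 - pi.

4 - pi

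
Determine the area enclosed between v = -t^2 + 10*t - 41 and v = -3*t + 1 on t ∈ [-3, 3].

On [-3, 3], (-t^2 + 10*t - 41) - (-3*t + 1) = -t^2 + 13*t - 42 is ≤ 0 throughout, so the area is a single integral of |-t^2 + 13*t - 42|.
∫[-3,3] (-t^2 + 13*t - 42) dt = -270; the area of that piece is 270.

270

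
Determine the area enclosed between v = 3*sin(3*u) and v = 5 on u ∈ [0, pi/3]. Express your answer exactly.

-2 + 5*pi/3

On [0, pi/3], (3*sin(3*u)) - (5) = 3*sin(3*u) - 5 is ≤ 0 throughout, so the area is a single integral of |3*sin(3*u) - 5|.
∫[0,pi/3] (3*sin(3*u) - 5) du = 2 - 5*pi/3; the area of that piece is -2 + 5*pi/3.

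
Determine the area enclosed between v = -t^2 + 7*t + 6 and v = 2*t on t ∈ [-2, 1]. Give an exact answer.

The difference (-t^2 + 7*t + 6) - (2*t) = -t^2 + 5*t + 6 changes sign at t = -1 inside [-2, 1], so split the integral there.
∫[-2,-1] (-t^2 + 5*t + 6) dt = -23/6; the area of that piece is 23/6.
∫[-1,1] (-t^2 + 5*t + 6) dt = 34/3.
Total area = 23/6 + 34/3 = 91/6.

91/6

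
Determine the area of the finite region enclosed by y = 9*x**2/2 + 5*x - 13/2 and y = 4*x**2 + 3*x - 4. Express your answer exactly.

18

Set the curves equal: 9*x**2/2 + 5*x - 13/2 = 4*x**2 + 3*x - 4, so x**2/2 + 2*x - 5/2 = 0, which factors as (x - 1)*(x + 5)/2 = 0. The curves meet at x = -5, 1.
On [-5, 1], y = 4*x**2 + 3*x - 4 is on top; that piece has area ∫[-5,1] (-(x**2/2 + 2*x - 5/2)) dx = 18.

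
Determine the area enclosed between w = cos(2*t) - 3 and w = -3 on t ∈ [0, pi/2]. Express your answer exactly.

1

The difference (cos(2*t) - 3) - (-3) = cos(2*t) changes sign at t = pi/4 inside [0, pi/2], so split the integral there.
∫[0,pi/4] (cos(2*t)) dt = 1/2.
∫[pi/4,pi/2] (cos(2*t)) dt = -1/2; the area of that piece is 1/2.
Total area = 1/2 + 1/2 = 1.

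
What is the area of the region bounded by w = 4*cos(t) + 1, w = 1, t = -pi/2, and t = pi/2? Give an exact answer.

On [-pi/2, pi/2], (4*cos(t) + 1) - (1) = 4*cos(t) is ≥ 0 throughout, so the area is a single integral of |4*cos(t)|.
∫[-pi/2,pi/2] (4*cos(t)) dt = 8.

8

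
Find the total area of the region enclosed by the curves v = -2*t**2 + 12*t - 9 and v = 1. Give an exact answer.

64/3

Set the curves equal: -2*t**2 + 12*t - 9 = 1, so -2*t**2 + 12*t - 10 = 0, which factors as -2*(t - 5)*(t - 1) = 0. The curves meet at t = 1, 5.
On [1, 5], v = -2*t**2 + 12*t - 9 is on top; that piece has area ∫[1,5] (-2*t**2 + 12*t - 10) dt = 64/3.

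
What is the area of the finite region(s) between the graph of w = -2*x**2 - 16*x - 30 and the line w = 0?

The curve meets the x-axis where -2*x**2 - 16*x - 30 = 0, i.e. -2*(x + 3)*(x + 5) = 0, at x = -5, -3.
On [-5, -3] the curve lies above the axis; ∫[-5,-3] (-2*x**2 - 16*x - 30) dx = 8/3, giving area 8/3.

8/3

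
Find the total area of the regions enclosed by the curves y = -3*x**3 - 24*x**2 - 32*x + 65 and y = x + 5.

Set the curves equal: -3*x**3 - 24*x**2 - 32*x + 65 = x + 5, so -3*x**3 - 24*x**2 - 33*x + 60 = 0, which factors as -3*(x - 1)*(x + 4)*(x + 5) = 0. The curves meet at x = -5, -4, 1.
On [-5, -4], y = x + 5 is on top; that piece has area ∫[-5,-4] (-(-3*x**3 - 24*x**2 - 33*x + 60)) dx = 11/4.
On [-4, 1], y = -3*x**3 - 24*x**2 - 32*x + 65 is on top; that piece has area ∫[-4,1] (-3*x**3 - 24*x**2 - 33*x + 60) dx = 875/4.
Total enclosed area = 11/4 + 875/4 = 443/2.

443/2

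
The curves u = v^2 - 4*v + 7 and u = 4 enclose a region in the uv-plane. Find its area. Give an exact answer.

Both boundary curves give u as a function of v, so integrate with respect to v. Setting them equal: v^2 - 4*v + 3 = 0, i.e. (v - 3)*(v - 1) = 0, so they meet at v = 1, 3.
For v in [1, 3], u = v^2 - 4*v + 7 is on the left; area = ∫[1,3] (-(v^2 - 4*v + 3)) dv = 4/3.

4/3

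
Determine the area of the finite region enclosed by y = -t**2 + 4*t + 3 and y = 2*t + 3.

4/3

Set the curves equal: -t**2 + 4*t + 3 = 2*t + 3, so -t**2 + 2*t = 0, which factors as -t*(t - 2) = 0. The curves meet at t = 0, 2.
On [0, 2], y = -t**2 + 4*t + 3 is on top; that piece has area ∫[0,2] (-t**2 + 2*t) dt = 4/3.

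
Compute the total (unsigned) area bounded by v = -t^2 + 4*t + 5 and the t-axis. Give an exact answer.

36

The curve meets the t-axis where -t^2 + 4*t + 5 = 0, i.e. -(t - 5)*(t + 1) = 0, at t = -1, 5.
On [-1, 5] the curve lies above the axis; ∫[-1,5] (-t^2 + 4*t + 5) dt = 36, giving area 36.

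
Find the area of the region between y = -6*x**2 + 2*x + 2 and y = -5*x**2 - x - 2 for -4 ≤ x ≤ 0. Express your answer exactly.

101/3

The difference (-6*x**2 + 2*x + 2) - (-5*x**2 - x - 2) = -x**2 + 3*x + 4 changes sign at x = -1 inside [-4, 0], so split the integral there.
∫[-4,-1] (-x**2 + 3*x + 4) dx = -63/2; the area of that piece is 63/2.
∫[-1,0] (-x**2 + 3*x + 4) dx = 13/6.
Total area = 63/2 + 13/6 = 101/3.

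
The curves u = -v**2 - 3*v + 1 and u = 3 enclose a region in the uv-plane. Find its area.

1/6

Both boundary curves give u as a function of v, so integrate with respect to v. Setting them equal: -v**2 - 3*v - 2 = 0, i.e. -(v + 1)*(v + 2) = 0, so they meet at v = -2, -1.
For v in [-2, -1], u = -v**2 - 3*v + 1 is on the right; area = ∫[-2,-1] (-v**2 - 3*v - 2) dv = 1/6.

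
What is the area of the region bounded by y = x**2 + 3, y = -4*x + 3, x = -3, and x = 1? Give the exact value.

34/3

The difference (x**2 + 3) - (-4*x + 3) = x**2 + 4*x changes sign at x = 0 inside [-3, 1], so split the integral there.
∫[-3,0] (x**2 + 4*x) dx = -9; the area of that piece is 9.
∫[0,1] (x**2 + 4*x) dx = 7/3.
Total area = 9 + 7/3 = 34/3.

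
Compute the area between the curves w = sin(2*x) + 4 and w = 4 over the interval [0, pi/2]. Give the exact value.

1

On [0, pi/2], (sin(2*x) + 4) - (4) = sin(2*x) is ≥ 0 throughout, so the area is a single integral of |sin(2*x)|.
∫[0,pi/2] (sin(2*x)) dx = 1.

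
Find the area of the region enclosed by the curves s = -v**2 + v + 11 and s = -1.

343/6

Both boundary curves give s as a function of v, so integrate with respect to v. Setting them equal: -v**2 + v + 12 = 0, i.e. -(v - 4)*(v + 3) = 0, so they meet at v = -3, 4.
For v in [-3, 4], s = -v**2 + v + 11 is on the right; area = ∫[-3,4] (-v**2 + v + 12) dv = 343/6.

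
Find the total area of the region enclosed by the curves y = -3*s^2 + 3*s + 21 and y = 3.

Set the curves equal: -3*s^2 + 3*s + 21 = 3, so -3*s^2 + 3*s + 18 = 0, which factors as -3*(s - 3)*(s + 2) = 0. The curves meet at s = -2, 3.
On [-2, 3], y = -3*s^2 + 3*s + 21 is on top; that piece has area ∫[-2,3] (-3*s^2 + 3*s + 18) ds = 125/2.

125/2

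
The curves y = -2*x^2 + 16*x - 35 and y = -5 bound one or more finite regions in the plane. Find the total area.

8/3

Set the curves equal: -2*x^2 + 16*x - 35 = -5, so -2*x^2 + 16*x - 30 = 0, which factors as -2*(x - 5)*(x - 3) = 0. The curves meet at x = 3, 5.
On [3, 5], y = -2*x^2 + 16*x - 35 is on top; that piece has area ∫[3,5] (-2*x^2 + 16*x - 30) dx = 8/3.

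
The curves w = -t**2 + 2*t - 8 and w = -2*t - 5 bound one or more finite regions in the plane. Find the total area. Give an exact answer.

Set the curves equal: -t**2 + 2*t - 8 = -2*t - 5, so -t**2 + 4*t - 3 = 0, which factors as -(t - 3)*(t - 1) = 0. The curves meet at t = 1, 3.
On [1, 3], w = -t**2 + 2*t - 8 is on top; that piece has area ∫[1,3] (-t**2 + 4*t - 3) dt = 4/3.

4/3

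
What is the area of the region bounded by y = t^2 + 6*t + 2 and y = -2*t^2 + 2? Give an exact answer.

Set the curves equal: t^2 + 6*t + 2 = -2*t^2 + 2, so 3*t^2 + 6*t = 0, which factors as 3*t*(t + 2) = 0. The curves meet at t = -2, 0.
On [-2, 0], y = -2*t^2 + 2 is on top; that piece has area ∫[-2,0] (-(3*t^2 + 6*t)) dt = 4.

4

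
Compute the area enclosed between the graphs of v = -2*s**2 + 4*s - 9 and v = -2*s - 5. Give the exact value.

Set the curves equal: -2*s**2 + 4*s - 9 = -2*s - 5, so -2*s**2 + 6*s - 4 = 0, which factors as -2*(s - 2)*(s - 1) = 0. The curves meet at s = 1, 2.
On [1, 2], v = -2*s**2 + 4*s - 9 is on top; that piece has area ∫[1,2] (-2*s**2 + 6*s - 4) ds = 1/3.

1/3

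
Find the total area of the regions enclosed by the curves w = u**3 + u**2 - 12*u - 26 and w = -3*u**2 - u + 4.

863/6

Set the curves equal: u**3 + u**2 - 12*u - 26 = -3*u**2 - u + 4, so u**3 + 4*u**2 - 11*u - 30 = 0, which factors as (u - 3)*(u + 2)*(u + 5) = 0. The curves meet at u = -5, -2, 3.
On [-5, -2], w = u**3 + u**2 - 12*u - 26 is on top; that piece has area ∫[-5,-2] (u**3 + 4*u**2 - 11*u - 30) du = 117/4.
On [-2, 3], w = -3*u**2 - u + 4 is on top; that piece has area ∫[-2,3] (-(u**3 + 4*u**2 - 11*u - 30)) du = 1375/12.
Total enclosed area = 117/4 + 1375/12 = 863/6.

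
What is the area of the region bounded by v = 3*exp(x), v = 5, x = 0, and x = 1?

The difference (3*exp(x)) - (5) = 3*exp(x) - 5 changes sign at x = log(5/3) inside [0, 1], so split the integral there.
∫[0,log(5/3)] (3*exp(x) - 5) dx = log(243/3125) + 2; the area of that piece is -2 + log(3125/243).
∫[log(5/3),1] (3*exp(x) - 5) dx = -10 - 5*log(3) + 5*log(5) + 3*exp(1).
Total area = (-2 + log(3125/243)) + (-10 - 5*log(3) + 5*log(5) + 3*exp(1)) = -12 - 10*log(3) + 3*exp(1) + 10*log(5).

-12 - 10*log(3) + 3*exp(1) + 10*log(5)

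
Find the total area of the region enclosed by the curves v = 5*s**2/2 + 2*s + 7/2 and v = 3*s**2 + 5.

2/3

Set the curves equal: 5*s**2/2 + 2*s + 7/2 = 3*s**2 + 5, so -s**2/2 + 2*s - 3/2 = 0, which factors as -(s - 3)*(s - 1)/2 = 0. The curves meet at s = 1, 3.
On [1, 3], v = 5*s**2/2 + 2*s + 7/2 is on top; that piece has area ∫[1,3] (-s**2/2 + 2*s - 3/2) ds = 2/3.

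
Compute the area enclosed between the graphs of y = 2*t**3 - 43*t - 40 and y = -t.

Set the curves equal: 2*t**3 - 43*t - 40 = -t, so 2*t**3 - 42*t - 40 = 0, which factors as 2*(t - 5)*(t + 1)*(t + 4) = 0. The curves meet at t = -4, -1, 5.
On [-4, -1], y = 2*t**3 - 43*t - 40 is on top; that piece has area ∫[-4,-1] (2*t**3 - 42*t - 40) dt = 135/2.
On [-1, 5], y = -t is on top; that piece has area ∫[-1,5] (-(2*t**3 - 42*t - 40)) dt = 432.
Total enclosed area = 135/2 + 432 = 999/2.

999/2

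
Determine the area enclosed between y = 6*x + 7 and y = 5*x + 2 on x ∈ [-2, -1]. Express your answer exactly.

On [-2, -1], (6*x + 7) - (5*x + 2) = x + 5 is ≥ 0 throughout, so the area is a single integral of |x + 5|.
∫[-2,-1] (x + 5) dx = 7/2.

7/2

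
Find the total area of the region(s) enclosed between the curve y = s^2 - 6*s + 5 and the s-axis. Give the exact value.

The curve meets the s-axis where s^2 - 6*s + 5 = 0, i.e. (s - 5)*(s - 1) = 0, at s = 1, 5.
On [1, 5] the curve lies below the axis; ∫[1,5] (s^2 - 6*s + 5) ds = -32/3, giving area 32/3.

32/3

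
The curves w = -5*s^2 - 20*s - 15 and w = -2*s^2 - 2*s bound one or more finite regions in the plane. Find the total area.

32

Set the curves equal: -5*s^2 - 20*s - 15 = -2*s^2 - 2*s, so -3*s^2 - 18*s - 15 = 0, which factors as -3*(s + 1)*(s + 5) = 0. The curves meet at s = -5, -1.
On [-5, -1], w = -5*s^2 - 20*s - 15 is on top; that piece has area ∫[-5,-1] (-3*s^2 - 18*s - 15) ds = 32.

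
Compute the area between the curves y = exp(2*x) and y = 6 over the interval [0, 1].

-23/2 + exp(2)/2 + 6*log(6)

The difference (exp(2*x)) - (6) = exp(2*x) - 6 changes sign at x = log(6)/2 inside [0, 1], so split the integral there.
∫[0,log(6)/2] (exp(2*x) - 6) dx = 5/2 - log(216); the area of that piece is -5/2 + log(216).
∫[log(6)/2,1] (exp(2*x) - 6) dx = -9 + exp(2)/2 + 3*log(6).
Total area = (-5/2 + log(216)) + (-9 + exp(2)/2 + 3*log(6)) = -23/2 + exp(2)/2 + 6*log(6).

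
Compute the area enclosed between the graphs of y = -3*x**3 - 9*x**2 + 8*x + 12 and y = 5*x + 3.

Set the curves equal: -3*x**3 - 9*x**2 + 8*x + 12 = 5*x + 3, so -3*x**3 - 9*x**2 + 3*x + 9 = 0, which factors as -3*(x - 1)*(x + 1)*(x + 3) = 0. The curves meet at x = -3, -1, 1.
On [-3, -1], y = 5*x + 3 is on top; that piece has area ∫[-3,-1] (-(-3*x**3 - 9*x**2 + 3*x + 9)) dx = 12.
On [-1, 1], y = -3*x**3 - 9*x**2 + 8*x + 12 is on top; that piece has area ∫[-1,1] (-3*x**3 - 9*x**2 + 3*x + 9) dx = 12.
Total enclosed area = 12 + 12 = 24.

24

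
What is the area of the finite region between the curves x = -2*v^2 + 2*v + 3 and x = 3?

Both boundary curves give x as a function of v, so integrate with respect to v. Setting them equal: -2*v^2 + 2*v = 0, i.e. -2*v*(v - 1) = 0, so they meet at v = 0, 1.
For v in [0, 1], x = -2*v^2 + 2*v + 3 is on the right; area = ∫[0,1] (-2*v^2 + 2*v) dv = 1/3.

1/3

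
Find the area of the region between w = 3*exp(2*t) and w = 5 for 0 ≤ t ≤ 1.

The difference (3*exp(2*t)) - (5) = 3*exp(2*t) - 5 changes sign at t = -log(3)/2 + log(5)/2 inside [0, 1], so split the integral there.
∫[0,-log(3)/2 + log(5)/2] (3*exp(2*t) - 5) dt = log(9*sqrt(15)/125) + 1; the area of that piece is -1 + log(25*sqrt(15)/27).
∫[-log(3)/2 + log(5)/2,1] (3*exp(2*t) - 5) dt = -15/2 - 5*log(3)/2 + 5*log(5)/2 + 3*exp(2)/2.
Total area = (-1 + log(25*sqrt(15)/27)) + (-15/2 - 5*log(3)/2 + 5*log(5)/2 + 3*exp(2)/2) = -17/2 - 11*log(3)/2 + log(15)/2 + 9*log(5)/2 + 3*exp(2)/2.

-17/2 - 11*log(3)/2 + log(15)/2 + 9*log(5)/2 + 3*exp(2)/2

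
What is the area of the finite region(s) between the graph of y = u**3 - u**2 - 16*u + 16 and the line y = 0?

The curve meets the u-axis where u**3 - u**2 - 16*u + 16 = 0, i.e. (u - 4)*(u - 1)*(u + 4) = 0, at u = -4, 1, 4.
On [-4, 1] the curve lies above the axis; ∫[-4,1] (u**3 - u**2 - 16*u + 16) du = 1375/12, giving area 1375/12.
On [1, 4] the curve lies below the axis; ∫[1,4] (u**3 - u**2 - 16*u + 16) du = -117/4, giving area 117/4.
Total area = 1375/12 + 117/4 = 863/6.

863/6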